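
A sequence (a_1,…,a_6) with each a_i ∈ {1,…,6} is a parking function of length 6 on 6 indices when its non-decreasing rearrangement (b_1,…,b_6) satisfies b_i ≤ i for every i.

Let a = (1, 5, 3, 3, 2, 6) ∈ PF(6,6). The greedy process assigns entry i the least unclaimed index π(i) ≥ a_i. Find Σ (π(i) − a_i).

Σπ = 21 ({1..6} each once); Σa = 1+5+3+3+2+6 = 20; disp = 21−20 = 1.

1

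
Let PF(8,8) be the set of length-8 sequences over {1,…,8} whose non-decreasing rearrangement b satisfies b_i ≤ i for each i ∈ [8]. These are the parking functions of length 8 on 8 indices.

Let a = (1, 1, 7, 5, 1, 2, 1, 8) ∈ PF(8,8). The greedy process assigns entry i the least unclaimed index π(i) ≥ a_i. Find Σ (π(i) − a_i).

Σπ = 8·9/2 = 36 (π permutes [8]); Σa = 1+1+7+5+1+2+1+8 = 26; disp = 36−26 = 10.

10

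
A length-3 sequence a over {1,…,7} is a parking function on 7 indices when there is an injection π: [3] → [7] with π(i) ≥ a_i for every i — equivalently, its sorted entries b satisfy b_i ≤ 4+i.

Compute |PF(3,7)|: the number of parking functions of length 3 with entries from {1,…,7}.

|PF(3,7)| = (7+1−3)·(7+1)^{3−1} = 5 · 64 = 320 (Konheim–Weiss)
Example (4,7,6) → sorted (4,6,7): b_i ≤ 4+i ∀i, a PF.

320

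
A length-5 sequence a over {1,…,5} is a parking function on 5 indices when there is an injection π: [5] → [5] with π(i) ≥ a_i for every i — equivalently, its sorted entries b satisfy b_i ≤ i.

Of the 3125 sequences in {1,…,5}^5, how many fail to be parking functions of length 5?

1829

|PF| = (5+1−5)·(5+1)^{5−1} = 1 · 1296 = 1296 (Pollak)
One tuple (3,4,5,4,3) → sorted (3,3,4,4,5): b_1=3>1, not a PF.
5^5 − 1296 = 3125 − 1296 = 1829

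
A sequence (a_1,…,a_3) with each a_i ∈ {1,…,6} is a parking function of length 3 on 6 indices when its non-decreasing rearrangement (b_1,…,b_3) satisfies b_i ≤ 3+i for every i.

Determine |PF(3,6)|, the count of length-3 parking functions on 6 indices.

|PF(3,6)| = (7−3)·7^(3−1) = 4 · 49 = 196
One tuple (2,2,2) → sorted (2,2,2): b_i ≤ 3+i ∀i, a PF.

196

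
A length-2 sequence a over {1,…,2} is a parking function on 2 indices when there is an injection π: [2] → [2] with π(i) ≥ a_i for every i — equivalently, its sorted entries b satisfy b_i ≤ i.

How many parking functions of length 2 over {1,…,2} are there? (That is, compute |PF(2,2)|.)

#PF = (2−2+1)·(2+1)^(2−1) = 1·3 = 3
Check (2,1) → sorted (1,2): b_i ≤ i ∀i, a PF.

3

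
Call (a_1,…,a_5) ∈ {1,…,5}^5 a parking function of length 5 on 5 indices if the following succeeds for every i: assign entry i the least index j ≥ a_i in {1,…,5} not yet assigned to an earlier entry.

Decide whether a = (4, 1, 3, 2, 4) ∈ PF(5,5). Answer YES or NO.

Rearranged: b = (1, 2, 3, 4, 4).
  b_1=1 ≤ 1
  b_2=2 ≤ 2
  b_3=3 ≤ 3
  b_4=4 ≤ 4
  b_5=4 ≤ 5
All bounds hold ⇒ YES

YES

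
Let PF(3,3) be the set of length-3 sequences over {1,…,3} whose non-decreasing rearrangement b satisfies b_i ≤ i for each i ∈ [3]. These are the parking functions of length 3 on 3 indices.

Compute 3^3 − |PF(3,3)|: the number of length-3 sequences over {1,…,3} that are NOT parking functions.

#PF = (3+1−3)·(3+1)^{3−1} = 1·16 = 16 (Pollak)
Check (2,3,3) → sorted (2,3,3): b_1=2>1, not a PF.
3^3 − 16 = 27 − 16 = 11

11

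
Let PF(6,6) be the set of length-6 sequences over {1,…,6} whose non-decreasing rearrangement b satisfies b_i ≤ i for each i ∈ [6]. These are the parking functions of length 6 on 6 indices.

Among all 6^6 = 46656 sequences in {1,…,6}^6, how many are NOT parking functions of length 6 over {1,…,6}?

Count = (6+1−6)·(6+1)^{6−1} = 1·16807 = 16807 [KW]
Example (6,6,6,5,1,2) → sorted (1,2,5,6,6,6): b_3=5>3, not a PF.
Total 46656; non-PF = 46656−16807 = 29849

29849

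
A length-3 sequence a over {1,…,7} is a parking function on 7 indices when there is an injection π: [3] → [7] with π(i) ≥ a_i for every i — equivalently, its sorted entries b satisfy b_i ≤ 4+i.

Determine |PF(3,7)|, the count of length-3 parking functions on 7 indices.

320

|PF(3,7)| = 5·8^2 = 5 · 64 = 320 (Pollak)
Check (3,7,1) → sorted (1,3,7): b_i ≤ 4+i ∀i, a PF.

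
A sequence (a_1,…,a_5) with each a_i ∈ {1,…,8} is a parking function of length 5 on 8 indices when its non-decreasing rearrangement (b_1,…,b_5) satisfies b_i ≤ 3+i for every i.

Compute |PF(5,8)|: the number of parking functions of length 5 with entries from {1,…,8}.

26244

|PF(5,8)| = (8−5+1)·(8+1)^(5−1) = 4 · 6561 = 26244 (Konheim–Weiss)
One tuple (8,7,2,3,1) → sorted (1,2,3,7,8): b_i ≤ 3+i ∀i, a PF.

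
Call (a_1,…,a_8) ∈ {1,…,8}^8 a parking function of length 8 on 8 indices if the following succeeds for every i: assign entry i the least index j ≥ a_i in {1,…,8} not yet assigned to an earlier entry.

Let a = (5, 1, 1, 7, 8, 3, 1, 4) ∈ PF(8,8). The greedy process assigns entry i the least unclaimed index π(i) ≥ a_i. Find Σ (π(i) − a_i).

Σπ(i) = 1+…+8 = 36; Σa = 5+1+1+7+8+3+1+4 = 30; disp = 36−30 = 6.

6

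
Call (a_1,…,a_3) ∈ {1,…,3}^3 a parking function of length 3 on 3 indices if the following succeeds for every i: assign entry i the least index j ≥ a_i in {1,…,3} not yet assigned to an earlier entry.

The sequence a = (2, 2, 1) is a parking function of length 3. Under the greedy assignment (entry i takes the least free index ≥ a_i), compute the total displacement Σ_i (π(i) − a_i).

1

Σπ = 6 ({1..3} each once); Σa = 2+2+1 = 5; disp = 6−5 = 1.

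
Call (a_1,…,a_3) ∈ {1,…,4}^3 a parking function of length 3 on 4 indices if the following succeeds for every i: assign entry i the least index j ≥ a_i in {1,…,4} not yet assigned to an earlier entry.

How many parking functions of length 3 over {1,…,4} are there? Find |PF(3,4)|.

50

|PF| = (4−3+1)·(4+1)^(3−1) = 2×25 = 50 [KW]
One tuple (3,1,2) → sorted (1,2,3): b_i ≤ 1+i ∀i, a PF.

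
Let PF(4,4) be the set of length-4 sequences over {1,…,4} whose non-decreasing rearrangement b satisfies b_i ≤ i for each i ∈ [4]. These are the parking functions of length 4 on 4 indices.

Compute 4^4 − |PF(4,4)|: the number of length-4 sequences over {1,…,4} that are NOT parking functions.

#PF = (5−4)·5^(4−1) = 1×125 = 125 (Pollak)
E.g. (1,3,3,4) → sorted (1,3,3,4): b_2=3>2, not a PF.
So 256 − 125 = 131 fail.

131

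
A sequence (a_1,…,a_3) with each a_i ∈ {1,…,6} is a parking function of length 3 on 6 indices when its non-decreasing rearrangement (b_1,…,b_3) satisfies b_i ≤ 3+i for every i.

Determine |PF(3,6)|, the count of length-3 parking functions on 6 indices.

#PF = (6+1−3)·(6+1)^{3−1} = 4×49 = 196 [KW]
E.g. (4,5,4) → sorted (4,4,5): b_i ≤ 3+i ∀i, a PF.

196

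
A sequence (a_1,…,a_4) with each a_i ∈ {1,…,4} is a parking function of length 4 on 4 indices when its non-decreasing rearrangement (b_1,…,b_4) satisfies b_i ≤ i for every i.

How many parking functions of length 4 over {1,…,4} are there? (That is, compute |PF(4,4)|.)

125

|PF(4,4)| = (4+1−4)·(4+1)^{4−1} = 1·125 = 125 (Pollak)
E.g. (1,2,2,2) → sorted (1,2,2,2): b_i ≤ i ∀i, a PF.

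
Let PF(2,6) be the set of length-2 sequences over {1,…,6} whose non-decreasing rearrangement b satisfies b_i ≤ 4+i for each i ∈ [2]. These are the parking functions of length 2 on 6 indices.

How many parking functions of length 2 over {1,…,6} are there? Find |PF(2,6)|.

35

#PF = (6−2+1)·(6+1)^(2−1) = 5·7 = 35
One tuple (3,5) → sorted (3,5): b_i ≤ 4+i ∀i, a PF.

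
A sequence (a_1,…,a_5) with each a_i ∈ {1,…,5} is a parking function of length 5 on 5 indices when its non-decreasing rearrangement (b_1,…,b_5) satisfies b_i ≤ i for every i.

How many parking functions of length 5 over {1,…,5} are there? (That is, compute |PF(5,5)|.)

1296

|PF(5,5)| = (5+1−5)·(5+1)^{5−1} = 1·1296 = 1296 [KW]
One tuple (1,2,2,3,2) → sorted (1,2,2,2,3): b_i ≤ i ∀i, a PF.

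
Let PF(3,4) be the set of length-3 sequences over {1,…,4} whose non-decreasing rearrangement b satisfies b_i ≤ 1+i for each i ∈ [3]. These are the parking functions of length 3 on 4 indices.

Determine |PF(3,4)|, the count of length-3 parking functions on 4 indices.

|PF(3,4)| = (5−3)·5^(3−1) = 2 · 25 = 50 [KW]
E.g. (4,1,2) → sorted (1,2,4): b_i ≤ 1+i ∀i, a PF.

50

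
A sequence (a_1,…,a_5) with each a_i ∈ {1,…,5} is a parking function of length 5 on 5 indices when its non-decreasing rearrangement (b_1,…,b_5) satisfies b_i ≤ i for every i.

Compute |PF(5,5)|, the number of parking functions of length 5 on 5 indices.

1296

#PF = (5−5+1)·(5+1)^(5−1) = 1·1296 = 1296
Check (4,1,1,4,3) → sorted (1,1,3,4,4): b_i ≤ i ∀i, a PF.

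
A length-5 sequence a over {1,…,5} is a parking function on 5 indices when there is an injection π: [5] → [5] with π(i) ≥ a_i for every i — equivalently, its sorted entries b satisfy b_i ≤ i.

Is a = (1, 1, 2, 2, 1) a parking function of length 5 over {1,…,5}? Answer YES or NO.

YES

Rearranged: b = (1, 1, 1, 2, 2).
  b_1=1 ≤ 1
  b_2=1 ≤ 2
  b_3=1 ≤ 3
  b_4=2 ≤ 4
  b_5=2 ≤ 5
All bounds hold ⇒ YES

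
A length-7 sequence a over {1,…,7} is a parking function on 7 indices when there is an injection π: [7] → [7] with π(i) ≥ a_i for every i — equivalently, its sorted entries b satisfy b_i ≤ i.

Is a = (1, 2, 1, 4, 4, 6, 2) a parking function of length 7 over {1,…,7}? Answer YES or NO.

YES

Order a: b = (1, 1, 2, 2, 4, 4, 6).
  b_1=1 ≤ 1
  b_2=1 ≤ 2
  b_3=2 ≤ 3
  b_4=2 ≤ 4
  b_5=4 ≤ 5
  b_6=4 ≤ 6
  b_7=6 ≤ 7
All bounds hold ⇒ YES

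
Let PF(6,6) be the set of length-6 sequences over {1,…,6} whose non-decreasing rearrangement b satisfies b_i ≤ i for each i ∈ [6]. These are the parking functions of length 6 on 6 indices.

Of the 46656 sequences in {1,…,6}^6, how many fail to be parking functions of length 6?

29849

|PF| = (6+1−6)·(6+1)^{6−1} = 1×16807 = 16807 (Pollak)
Example (1,5,4,3,4,4) → sorted (1,3,4,4,4,5): b_2=3>2, not a PF.
Total 46656; non-PF = 46656−16807 = 29849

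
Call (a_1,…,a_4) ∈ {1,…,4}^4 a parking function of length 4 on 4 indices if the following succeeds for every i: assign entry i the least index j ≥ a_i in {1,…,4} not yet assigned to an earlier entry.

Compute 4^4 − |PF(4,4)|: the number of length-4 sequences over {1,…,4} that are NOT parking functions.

#PF = (5−4)·5^(4−1) = 1·125 = 125
Example (4,3,2,4) → sorted (2,3,4,4): b_1=2>1, not a PF.
Total 256; non-PF = 256−125 = 131

131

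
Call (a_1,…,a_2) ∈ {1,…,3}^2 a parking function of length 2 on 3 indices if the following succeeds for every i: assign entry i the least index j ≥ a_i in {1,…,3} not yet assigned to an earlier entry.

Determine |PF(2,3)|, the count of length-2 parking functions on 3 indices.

|PF(2,3)| = (3−2+1)·(3+1)^(2−1) = 2 · 4 = 8
E.g. (1,1) → sorted (1,1): b_i ≤ 1+i ∀i, a PF.

8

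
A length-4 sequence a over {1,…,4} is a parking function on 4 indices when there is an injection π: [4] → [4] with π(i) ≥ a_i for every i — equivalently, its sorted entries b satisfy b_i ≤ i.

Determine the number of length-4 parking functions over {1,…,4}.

125

|PF| = 1·5^3 = 1×125 = 125 [KW]
One tuple (2,1,1,2) → sorted (1,1,2,2): b_i ≤ i ∀i, a PF.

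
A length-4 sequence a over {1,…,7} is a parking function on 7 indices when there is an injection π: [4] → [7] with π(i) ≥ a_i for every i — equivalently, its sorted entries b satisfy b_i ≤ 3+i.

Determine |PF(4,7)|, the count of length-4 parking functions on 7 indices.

2048

Count = (8−4)·8^(4−1) = 4·512 = 2048 [KW]
E.g. (6,3,5,2) → sorted (2,3,5,6): b_i ≤ 3+i ∀i, a PF.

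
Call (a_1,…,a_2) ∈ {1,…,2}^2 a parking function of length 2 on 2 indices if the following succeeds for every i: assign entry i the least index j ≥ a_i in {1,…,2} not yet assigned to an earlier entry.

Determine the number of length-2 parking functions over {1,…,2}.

3

#PF = (2−2+1)·(2+1)^(2−1) = 1×3 = 3
Check (1,1) → sorted (1,1): b_i ≤ i ∀i, a PF.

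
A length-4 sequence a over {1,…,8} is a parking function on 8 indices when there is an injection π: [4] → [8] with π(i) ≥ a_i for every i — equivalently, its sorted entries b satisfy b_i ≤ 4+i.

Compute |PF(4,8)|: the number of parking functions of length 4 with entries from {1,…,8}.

3645

|PF| = 5·9^3 = 5×729 = 3645 (Pollak)
One tuple (3,5,8,5) → sorted (3,5,5,8): b_i ≤ 4+i ∀i, a PF.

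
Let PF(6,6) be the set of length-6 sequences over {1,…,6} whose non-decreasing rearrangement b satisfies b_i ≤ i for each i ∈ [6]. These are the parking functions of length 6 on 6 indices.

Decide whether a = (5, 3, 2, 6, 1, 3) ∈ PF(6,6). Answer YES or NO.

YES

Rearranged: b = (1, 2, 3, 3, 5, 6).
  b_1=1 ≤ 1
  b_2=2 ≤ 2
  b_3=3 ≤ 3
  b_4=3 ≤ 4
  b_5=5 ≤ 5
  b_6=6 ≤ 6
All bounds hold ⇒ YES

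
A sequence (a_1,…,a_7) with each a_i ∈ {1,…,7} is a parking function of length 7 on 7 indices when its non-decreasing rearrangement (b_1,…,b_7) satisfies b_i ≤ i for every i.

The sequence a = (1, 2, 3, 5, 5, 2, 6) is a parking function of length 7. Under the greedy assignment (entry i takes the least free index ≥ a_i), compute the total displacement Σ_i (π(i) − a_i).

4

Σπ = 28 ({1..7} each once); Σa = 1+2+3+5+5+2+6 = 24; disp = 28−24 = 4.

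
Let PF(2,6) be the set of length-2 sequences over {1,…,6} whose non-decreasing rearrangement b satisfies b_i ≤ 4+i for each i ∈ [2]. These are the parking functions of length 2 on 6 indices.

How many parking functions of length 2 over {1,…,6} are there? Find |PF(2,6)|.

35

Count = 5·7^1 = 5 · 7 = 35 (Konheim–Weiss)
One tuple (2,5) → sorted (2,5): b_i ≤ 4+i ∀i, a PF.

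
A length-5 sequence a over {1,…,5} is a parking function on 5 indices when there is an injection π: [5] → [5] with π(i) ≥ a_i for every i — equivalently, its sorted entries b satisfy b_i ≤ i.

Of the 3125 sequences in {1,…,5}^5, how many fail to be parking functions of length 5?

1829

Count = (5−5+1)·(5+1)^(5−1) = 1·1296 = 1296
Check (5,5,3,5,5) → sorted (3,5,5,5,5): b_1=3>1, not a PF.
5^5 − 1296 = 3125 − 1296 = 1829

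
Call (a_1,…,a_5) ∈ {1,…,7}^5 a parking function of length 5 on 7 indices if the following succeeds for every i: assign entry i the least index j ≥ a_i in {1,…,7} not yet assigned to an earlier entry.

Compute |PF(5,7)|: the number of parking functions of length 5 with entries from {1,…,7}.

12288

#PF = (7+1−5)·(7+1)^{5−1} = 3×4096 = 12288 [KW]
E.g. (3,1,3,6,1) → sorted (1,1,3,3,6): b_i ≤ 2+i ∀i, a PF.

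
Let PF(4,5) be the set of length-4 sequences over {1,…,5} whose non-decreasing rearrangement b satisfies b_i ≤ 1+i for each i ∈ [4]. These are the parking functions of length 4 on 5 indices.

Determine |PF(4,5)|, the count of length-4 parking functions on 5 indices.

Count = 2·6^3 = 2·216 = 432 (Konheim–Weiss)
One tuple (3,5,1,3) → sorted (1,3,3,5): b_i ≤ 1+i ∀i, a PF.

432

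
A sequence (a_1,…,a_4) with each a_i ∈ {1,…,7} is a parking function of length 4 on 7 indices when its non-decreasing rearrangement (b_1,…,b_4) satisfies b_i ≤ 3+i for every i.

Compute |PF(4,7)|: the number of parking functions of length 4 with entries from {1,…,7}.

#PF = (8−4)·8^(4−1) = 4×512 = 2048 (Konheim–Weiss)
One tuple (6,2,7,2) → sorted (2,2,6,7): b_i ≤ 3+i ∀i, a PF.

2048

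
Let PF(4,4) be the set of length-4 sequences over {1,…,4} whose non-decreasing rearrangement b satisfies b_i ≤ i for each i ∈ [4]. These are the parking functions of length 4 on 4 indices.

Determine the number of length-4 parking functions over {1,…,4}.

#PF = (5−4)·5^(4−1) = 1 · 125 = 125 [KW]
Check (1,2,4,3) → sorted (1,2,3,4): b_i ≤ i ∀i, a PF.

125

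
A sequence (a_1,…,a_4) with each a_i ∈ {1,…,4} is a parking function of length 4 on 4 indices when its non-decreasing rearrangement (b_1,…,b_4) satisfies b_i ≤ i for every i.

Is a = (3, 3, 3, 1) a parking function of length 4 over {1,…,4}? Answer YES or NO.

NO

Order a: b = (1, 3, 3, 3).
  b_1=1 ≤ 1
  b_2=3 > 2
  fails at i=2 ⇒ NO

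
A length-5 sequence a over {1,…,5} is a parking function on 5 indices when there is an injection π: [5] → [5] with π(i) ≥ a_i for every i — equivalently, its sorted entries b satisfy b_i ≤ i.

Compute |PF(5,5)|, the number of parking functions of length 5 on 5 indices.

|PF(5,5)| = (5−5+1)·(5+1)^(5−1) = 1 · 1296 = 1296 (Pollak)
Example (4,1,2,1,4) → sorted (1,1,2,4,4): b_i ≤ i ∀i, a PF.

1296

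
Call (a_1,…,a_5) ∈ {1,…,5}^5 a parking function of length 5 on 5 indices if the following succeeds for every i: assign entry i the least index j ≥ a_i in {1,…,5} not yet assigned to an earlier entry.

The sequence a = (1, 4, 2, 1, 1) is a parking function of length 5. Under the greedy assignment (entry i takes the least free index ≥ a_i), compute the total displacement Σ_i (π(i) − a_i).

6

Σπ = 15 ({1..5} each once); Σa = 1+4+2+1+1 = 9; disp = 15−9 = 6.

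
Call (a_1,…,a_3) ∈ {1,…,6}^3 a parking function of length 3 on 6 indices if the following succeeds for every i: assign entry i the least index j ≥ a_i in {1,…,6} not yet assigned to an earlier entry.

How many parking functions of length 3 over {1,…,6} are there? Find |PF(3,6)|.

Count = 4·7^2 = 4×49 = 196 (Pollak)
One tuple (5,1,1) → sorted (1,1,5): b_i ≤ 3+i ∀i, a PF.

196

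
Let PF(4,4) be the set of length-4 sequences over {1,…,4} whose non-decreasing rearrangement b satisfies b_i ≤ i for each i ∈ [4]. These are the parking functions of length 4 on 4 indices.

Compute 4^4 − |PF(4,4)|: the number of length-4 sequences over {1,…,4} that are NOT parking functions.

#PF = (5−4)·5^(4−1) = 1·125 = 125
E.g. (3,4,2,3) → sorted (2,3,3,4): b_1=2>1, not a PF.
4^4 − 125 = 256 − 125 = 131

131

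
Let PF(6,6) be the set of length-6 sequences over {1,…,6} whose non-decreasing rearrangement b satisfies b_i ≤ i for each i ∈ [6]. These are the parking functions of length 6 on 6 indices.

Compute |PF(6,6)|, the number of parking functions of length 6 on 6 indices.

16807

|PF(6,6)| = 1·7^5 = 1·16807 = 16807 (Konheim–Weiss)
One tuple (3,2,3,1,2,3) → sorted (1,2,2,3,3,3): b_i ≤ i ∀i, a PF.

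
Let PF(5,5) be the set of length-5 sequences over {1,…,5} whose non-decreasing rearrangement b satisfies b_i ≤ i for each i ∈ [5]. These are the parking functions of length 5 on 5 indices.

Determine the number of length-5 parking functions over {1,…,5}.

1296

|PF| = 1·6^4 = 1·1296 = 1296
Example (2,4,1,3,3) → sorted (1,2,3,3,4): b_i ≤ i ∀i, a PF.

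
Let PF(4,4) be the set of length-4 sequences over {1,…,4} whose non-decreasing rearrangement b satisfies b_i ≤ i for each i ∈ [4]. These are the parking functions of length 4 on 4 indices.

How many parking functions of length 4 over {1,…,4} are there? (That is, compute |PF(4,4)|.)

125

Count = (5−4)·5^(4−1) = 1·125 = 125 (Konheim–Weiss)
One tuple (2,1,1,2) → sorted (1,1,2,2): b_i ≤ i ∀i, a PF.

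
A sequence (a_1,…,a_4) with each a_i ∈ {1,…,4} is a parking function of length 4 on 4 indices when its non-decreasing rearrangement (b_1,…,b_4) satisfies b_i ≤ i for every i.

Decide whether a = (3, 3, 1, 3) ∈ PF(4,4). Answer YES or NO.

NO

Rearranged: b = (1, 3, 3, 3).
  b_1=1 ≤ 1
  b_2=3 > 2
  fails at i=2 ⇒ NO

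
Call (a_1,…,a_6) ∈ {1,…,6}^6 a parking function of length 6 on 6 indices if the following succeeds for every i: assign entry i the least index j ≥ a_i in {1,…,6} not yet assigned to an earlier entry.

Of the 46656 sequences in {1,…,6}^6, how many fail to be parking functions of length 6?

Count = (7−6)·7^(6−1) = 1·16807 = 16807 (Konheim–Weiss)
One tuple (5,2,4,4,4,1) → sorted (1,2,4,4,4,5): b_3=4>3, not a PF.
6^6 − 16807 = 46656 − 16807 = 29849

29849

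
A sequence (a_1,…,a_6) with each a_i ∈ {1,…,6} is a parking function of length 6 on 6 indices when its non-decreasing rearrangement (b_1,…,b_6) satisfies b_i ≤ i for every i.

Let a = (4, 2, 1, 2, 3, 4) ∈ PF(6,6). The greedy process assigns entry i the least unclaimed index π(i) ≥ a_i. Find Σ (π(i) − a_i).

Σπ = 21 ({1..6} each once); Σa = 4+2+1+2+3+4 = 16; disp = 21−16 = 5.

5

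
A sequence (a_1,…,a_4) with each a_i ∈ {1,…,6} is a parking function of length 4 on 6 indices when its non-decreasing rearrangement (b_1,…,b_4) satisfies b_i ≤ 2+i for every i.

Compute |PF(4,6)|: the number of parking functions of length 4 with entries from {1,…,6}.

1029

#PF = (7−4)·7^(4−1) = 3×343 = 1029 (Pollak)
One tuple (3,1,2,6) → sorted (1,2,3,6): b_i ≤ 2+i ∀i, a PF.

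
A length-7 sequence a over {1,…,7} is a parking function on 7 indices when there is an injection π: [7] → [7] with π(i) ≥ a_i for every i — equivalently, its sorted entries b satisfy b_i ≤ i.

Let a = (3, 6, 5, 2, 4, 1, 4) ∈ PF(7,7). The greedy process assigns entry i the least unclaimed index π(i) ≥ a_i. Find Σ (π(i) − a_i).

Σπ = 7·8/2 = 28 (π permutes [7]); Σa = 3+6+5+2+4+1+4 = 25; disp = 28−25 = 3.

3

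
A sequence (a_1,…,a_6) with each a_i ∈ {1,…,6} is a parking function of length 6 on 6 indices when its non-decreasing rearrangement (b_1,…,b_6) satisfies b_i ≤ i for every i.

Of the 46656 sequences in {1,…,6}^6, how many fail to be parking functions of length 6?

|PF(6,6)| = 1·7^5 = 1 · 16807 = 16807 (Konheim–Weiss)
Check (5,5,6,6,6,6) → sorted (5,5,6,6,6,6): b_1=5>1, not a PF.
6^6 − 16807 = 46656 − 16807 = 29849

29849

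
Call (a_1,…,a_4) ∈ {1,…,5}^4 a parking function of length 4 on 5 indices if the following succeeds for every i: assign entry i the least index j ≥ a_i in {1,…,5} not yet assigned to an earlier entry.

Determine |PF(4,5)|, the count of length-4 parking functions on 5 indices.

Count = 2·6^3 = 2 · 216 = 432
One tuple (1,1,2,1) → sorted (1,1,1,2): b_i ≤ 1+i ∀i, a PF.

432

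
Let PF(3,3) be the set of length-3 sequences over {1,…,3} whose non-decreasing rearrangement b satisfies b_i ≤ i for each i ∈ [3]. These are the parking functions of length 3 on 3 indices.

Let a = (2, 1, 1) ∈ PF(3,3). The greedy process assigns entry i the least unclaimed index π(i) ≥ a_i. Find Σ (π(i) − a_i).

2

Σπ(i) = 1+…+3 = 6; Σa = 2+1+1 = 4; disp = 6−4 = 2.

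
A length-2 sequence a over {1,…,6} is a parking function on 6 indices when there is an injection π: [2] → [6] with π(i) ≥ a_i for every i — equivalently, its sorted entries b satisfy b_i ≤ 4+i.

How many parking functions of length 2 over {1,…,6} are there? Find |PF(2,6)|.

|PF| = (6+1−2)·(6+1)^{2−1} = 5 · 7 = 35 [KW]
E.g. (6,2) → sorted (2,6): b_i ≤ 4+i ∀i, a PF.

35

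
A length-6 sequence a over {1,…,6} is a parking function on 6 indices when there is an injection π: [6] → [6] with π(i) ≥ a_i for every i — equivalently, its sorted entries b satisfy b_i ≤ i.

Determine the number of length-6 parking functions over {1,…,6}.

16807

Count = 1·7^5 = 1 · 16807 = 16807 (Konheim–Weiss)
E.g. (3,1,5,1,5,1) → sorted (1,1,1,3,5,5): b_i ≤ i ∀i, a PF.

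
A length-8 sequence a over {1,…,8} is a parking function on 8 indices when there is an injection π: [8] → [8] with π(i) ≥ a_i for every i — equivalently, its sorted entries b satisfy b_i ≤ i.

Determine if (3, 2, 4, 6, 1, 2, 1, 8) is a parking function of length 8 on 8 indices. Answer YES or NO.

Order a: b = (1, 1, 2, 2, 3, 4, 6, 8).
  b_1=1 ≤ 1
  b_2=1 ≤ 2
  b_3=2 ≤ 3
  b_4=2 ≤ 4
  b_5=3 ≤ 5
  b_6=4 ≤ 6
  b_7=6 ≤ 7
  b_8=8 ≤ 8
All bounds hold ⇒ YES

YES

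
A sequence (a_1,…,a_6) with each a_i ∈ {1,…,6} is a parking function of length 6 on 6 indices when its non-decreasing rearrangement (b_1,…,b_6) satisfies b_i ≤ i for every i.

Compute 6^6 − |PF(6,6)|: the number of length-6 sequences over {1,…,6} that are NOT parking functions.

29849

|PF(6,6)| = (6−6+1)·(6+1)^(6−1) = 1×16807 = 16807 [KW]
Example (5,4,5,5,5,6) → sorted (4,5,5,5,5,6): b_1=4>1, not a PF.
6^6 − 16807 = 46656 − 16807 = 29849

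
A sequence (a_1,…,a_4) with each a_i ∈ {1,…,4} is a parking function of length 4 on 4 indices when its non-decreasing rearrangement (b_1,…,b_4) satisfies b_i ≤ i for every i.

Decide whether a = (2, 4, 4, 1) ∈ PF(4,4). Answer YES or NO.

NO

Sorted: b = (1, 2, 4, 4).
  b_1=1 ≤ 1
  b_2=2 ≤ 2
  b_3=4 > 3
  fails at i=3 ⇒ NO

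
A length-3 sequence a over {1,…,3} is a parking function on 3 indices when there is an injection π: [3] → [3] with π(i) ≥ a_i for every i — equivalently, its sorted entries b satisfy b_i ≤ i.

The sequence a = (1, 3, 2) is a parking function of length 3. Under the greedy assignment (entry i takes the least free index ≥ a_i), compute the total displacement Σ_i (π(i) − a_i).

0

Σπ = 6 ({1..3} each once); Σa = 1+3+2 = 6; disp = 6−6 = 0.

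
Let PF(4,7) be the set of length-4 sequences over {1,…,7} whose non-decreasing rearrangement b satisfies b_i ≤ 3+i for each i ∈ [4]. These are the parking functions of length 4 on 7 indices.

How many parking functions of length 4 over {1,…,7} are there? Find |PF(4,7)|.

2048

|PF| = (8−4)·8^(4−1) = 4×512 = 2048 (Konheim–Weiss)
Example (1,2,3,6) → sorted (1,2,3,6): b_i ≤ 3+i ∀i, a PF.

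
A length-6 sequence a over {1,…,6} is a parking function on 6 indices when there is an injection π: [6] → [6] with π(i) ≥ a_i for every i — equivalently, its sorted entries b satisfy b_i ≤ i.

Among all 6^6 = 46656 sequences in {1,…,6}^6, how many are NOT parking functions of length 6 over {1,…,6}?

|PF| = (7−6)·7^(6−1) = 1 · 16807 = 16807
E.g. (5,6,5,6,3,5) → sorted (3,5,5,5,6,6): b_1=3>1, not a PF.
Total 46656; non-PF = 46656−16807 = 29849

29849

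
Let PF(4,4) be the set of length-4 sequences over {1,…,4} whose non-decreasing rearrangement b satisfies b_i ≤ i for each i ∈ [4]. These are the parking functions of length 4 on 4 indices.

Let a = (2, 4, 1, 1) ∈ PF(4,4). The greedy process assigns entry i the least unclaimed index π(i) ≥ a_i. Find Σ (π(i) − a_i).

Σπ = 10 ({1..4} each once); Σa = 2+4+1+1 = 8; disp = 10−8 = 2.

2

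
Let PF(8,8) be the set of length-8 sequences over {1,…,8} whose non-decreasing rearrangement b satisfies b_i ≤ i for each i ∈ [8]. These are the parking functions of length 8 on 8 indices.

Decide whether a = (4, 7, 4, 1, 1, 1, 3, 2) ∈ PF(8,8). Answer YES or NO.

Rearranged: b = (1, 1, 1, 2, 3, 4, 4, 7).
  b_1=1 ≤ 1
  b_2=1 ≤ 2
  b_3=1 ≤ 3
  b_4=2 ≤ 4
  b_5=3 ≤ 5
  b_6=4 ≤ 6
  b_7=4 ≤ 7
  b_8=7 ≤ 8
All bounds hold ⇒ YES

YES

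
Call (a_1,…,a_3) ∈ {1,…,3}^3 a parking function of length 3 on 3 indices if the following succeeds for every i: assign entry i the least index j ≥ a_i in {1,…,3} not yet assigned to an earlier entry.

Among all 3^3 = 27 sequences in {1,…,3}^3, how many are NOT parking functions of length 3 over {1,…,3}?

|PF(3,3)| = (3+1−3)·(3+1)^{3−1} = 1·16 = 16
E.g. (2,2,3) → sorted (2,2,3): b_1=2>1, not a PF.
Total 27; non-PF = 27−16 = 11

11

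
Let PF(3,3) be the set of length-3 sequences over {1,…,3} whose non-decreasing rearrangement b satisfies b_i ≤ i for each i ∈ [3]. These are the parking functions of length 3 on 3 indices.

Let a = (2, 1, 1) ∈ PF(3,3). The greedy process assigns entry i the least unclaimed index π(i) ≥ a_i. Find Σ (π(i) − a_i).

2

Σπ(i) = 1+…+3 = 6; Σa = 2+1+1 = 4; disp = 6−4 = 2.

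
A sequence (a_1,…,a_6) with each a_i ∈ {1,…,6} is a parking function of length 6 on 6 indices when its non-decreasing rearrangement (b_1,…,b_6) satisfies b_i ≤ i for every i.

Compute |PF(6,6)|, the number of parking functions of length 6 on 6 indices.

|PF(6,6)| = (6−6+1)·(6+1)^(6−1) = 1 · 16807 = 16807 (Konheim–Weiss)
One tuple (6,5,1,3,2,1) → sorted (1,1,2,3,5,6): b_i ≤ i ∀i, a PF.

16807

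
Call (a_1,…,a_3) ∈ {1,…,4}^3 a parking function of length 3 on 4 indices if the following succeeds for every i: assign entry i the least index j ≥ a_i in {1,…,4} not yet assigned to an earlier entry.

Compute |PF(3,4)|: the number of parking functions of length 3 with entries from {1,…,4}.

50

#PF = (4+1−3)·(4+1)^{3−1} = 2·25 = 50
E.g. (2,1,2) → sorted (1,2,2): b_i ≤ 1+i ∀i, a PF.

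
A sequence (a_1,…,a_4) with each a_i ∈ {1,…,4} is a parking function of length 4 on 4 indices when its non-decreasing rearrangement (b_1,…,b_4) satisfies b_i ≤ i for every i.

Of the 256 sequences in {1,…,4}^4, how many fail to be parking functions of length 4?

131

#PF = 1·5^3 = 1·125 = 125
One tuple (4,3,3,3) → sorted (3,3,3,4): b_1=3>1, not a PF.
4^4 − 125 = 256 − 125 = 131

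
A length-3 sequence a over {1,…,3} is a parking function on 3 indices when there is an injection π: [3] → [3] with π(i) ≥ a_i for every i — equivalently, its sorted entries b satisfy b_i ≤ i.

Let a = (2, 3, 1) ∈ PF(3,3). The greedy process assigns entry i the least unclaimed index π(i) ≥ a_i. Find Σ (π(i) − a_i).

Σπ = 3·4/2 = 6 (π permutes [3]); Σa = 2+3+1 = 6; disp = 6−6 = 0.

0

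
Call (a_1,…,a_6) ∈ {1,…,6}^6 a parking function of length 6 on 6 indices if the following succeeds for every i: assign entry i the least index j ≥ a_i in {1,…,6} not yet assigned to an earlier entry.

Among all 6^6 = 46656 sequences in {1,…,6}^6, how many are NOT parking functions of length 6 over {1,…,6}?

29849

|PF| = (6−6+1)·(6+1)^(6−1) = 1 · 16807 = 16807 [KW]
One tuple (6,2,6,3,5,5) → sorted (2,3,5,5,6,6): b_1=2>1, not a PF.
Total 46656; non-PF = 46656−16807 = 29849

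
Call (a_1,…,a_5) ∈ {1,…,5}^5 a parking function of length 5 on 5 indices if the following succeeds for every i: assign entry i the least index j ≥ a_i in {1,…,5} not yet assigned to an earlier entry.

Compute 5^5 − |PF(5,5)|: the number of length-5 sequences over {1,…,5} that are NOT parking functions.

#PF = 1·6^4 = 1·1296 = 1296 (Konheim–Weiss)
Check (5,3,5,4,3) → sorted (3,3,4,5,5): b_1=3>1, not a PF.
So 3125 − 1296 = 1829 fail.

1829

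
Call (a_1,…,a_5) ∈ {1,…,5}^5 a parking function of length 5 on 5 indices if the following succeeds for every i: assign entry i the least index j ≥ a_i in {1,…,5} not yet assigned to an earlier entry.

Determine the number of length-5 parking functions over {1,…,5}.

1296

Count = (5+1−5)·(5+1)^{5−1} = 1×1296 = 1296 (Pollak)
E.g. (2,4,3,3,1) → sorted (1,2,3,3,4): b_i ≤ i ∀i, a PF.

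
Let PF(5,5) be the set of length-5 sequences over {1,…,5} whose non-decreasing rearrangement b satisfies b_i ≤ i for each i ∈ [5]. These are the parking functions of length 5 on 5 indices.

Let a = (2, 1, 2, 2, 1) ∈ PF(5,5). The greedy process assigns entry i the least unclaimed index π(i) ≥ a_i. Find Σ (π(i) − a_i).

Σπ(i) = 1+…+5 = 15; Σa = 2+1+2+2+1 = 8; disp = 15−8 = 7.

7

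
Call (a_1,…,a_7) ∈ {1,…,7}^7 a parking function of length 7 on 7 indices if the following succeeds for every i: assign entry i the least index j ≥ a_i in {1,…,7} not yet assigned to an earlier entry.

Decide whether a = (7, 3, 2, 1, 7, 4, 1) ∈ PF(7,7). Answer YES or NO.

NO

Order a: b = (1, 1, 2, 3, 4, 7, 7).
  b_1=1 ≤ 1
  b_2=1 ≤ 2
  b_3=2 ≤ 3
  b_4=3 ≤ 4
  b_5=4 ≤ 5
  b_6=7 > 6
  fails at i=6 ⇒ NO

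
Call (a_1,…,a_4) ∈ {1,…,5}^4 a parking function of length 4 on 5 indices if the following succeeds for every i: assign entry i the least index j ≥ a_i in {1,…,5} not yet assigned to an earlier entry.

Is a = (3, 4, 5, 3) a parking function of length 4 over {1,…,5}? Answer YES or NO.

Sorted: b = (3, 3, 4, 5).
  b_1=3 > 2
  fails at i=1 ⇒ NO

NO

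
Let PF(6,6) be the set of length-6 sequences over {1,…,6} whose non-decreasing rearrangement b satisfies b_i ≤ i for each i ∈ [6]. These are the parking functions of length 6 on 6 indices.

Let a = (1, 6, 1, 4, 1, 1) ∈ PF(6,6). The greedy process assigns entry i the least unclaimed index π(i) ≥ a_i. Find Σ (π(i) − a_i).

Σπ = 6·7/2 = 21 (π permutes [6]); Σa = 1+6+1+4+1+1 = 14; disp = 21−14 = 7.

7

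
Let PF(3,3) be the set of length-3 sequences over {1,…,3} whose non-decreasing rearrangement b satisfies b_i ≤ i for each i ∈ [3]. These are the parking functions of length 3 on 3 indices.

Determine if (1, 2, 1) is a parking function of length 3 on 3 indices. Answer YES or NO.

YES

Sorted: b = (1, 1, 2).
  b_1=1 ≤ 1
  b_2=1 ≤ 2
  b_3=2 ≤ 3
All bounds hold ⇒ YES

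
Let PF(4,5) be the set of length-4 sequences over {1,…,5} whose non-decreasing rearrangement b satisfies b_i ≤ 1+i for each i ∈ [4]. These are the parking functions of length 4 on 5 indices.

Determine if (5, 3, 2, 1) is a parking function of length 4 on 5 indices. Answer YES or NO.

YES

Rearranged: b = (1, 2, 3, 5).
  b_1=1 ≤ 2
  b_2=2 ≤ 3
  b_3=3 ≤ 4
  b_4=5 ≤ 5
All bounds hold ⇒ YES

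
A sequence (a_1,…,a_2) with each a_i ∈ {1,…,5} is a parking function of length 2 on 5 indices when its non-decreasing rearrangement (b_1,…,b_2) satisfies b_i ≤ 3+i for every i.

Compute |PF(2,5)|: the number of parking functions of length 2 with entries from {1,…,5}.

#PF = (5+1−2)·(5+1)^{2−1} = 4×6 = 24 [KW]
Example (4,5) → sorted (4,5): b_i ≤ 3+i ∀i, a PF.

24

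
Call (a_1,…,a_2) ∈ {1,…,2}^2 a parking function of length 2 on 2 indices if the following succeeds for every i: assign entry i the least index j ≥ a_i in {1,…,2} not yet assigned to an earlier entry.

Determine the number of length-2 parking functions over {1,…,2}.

3

|PF| = (3−2)·3^(2−1) = 1×3 = 3 (Pollak)
E.g. (2,1) → sorted (1,2): b_i ≤ i ∀i, a PF.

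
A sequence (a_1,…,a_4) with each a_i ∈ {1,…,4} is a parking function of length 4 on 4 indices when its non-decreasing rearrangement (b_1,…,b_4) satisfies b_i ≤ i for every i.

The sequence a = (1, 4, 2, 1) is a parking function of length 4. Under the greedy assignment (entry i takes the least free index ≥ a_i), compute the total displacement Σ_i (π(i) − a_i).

2

Σπ = 10 ({1..4} each once); Σa = 1+4+2+1 = 8; disp = 10−8 = 2.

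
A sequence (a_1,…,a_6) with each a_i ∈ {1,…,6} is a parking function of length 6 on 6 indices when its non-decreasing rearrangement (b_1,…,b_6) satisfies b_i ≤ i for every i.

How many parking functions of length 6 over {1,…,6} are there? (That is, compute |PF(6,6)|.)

16807

|PF| = (7−6)·7^(6−1) = 1 · 16807 = 16807
Check (6,5,1,3,2,2) → sorted (1,2,2,3,5,6): b_i ≤ i ∀i, a PF.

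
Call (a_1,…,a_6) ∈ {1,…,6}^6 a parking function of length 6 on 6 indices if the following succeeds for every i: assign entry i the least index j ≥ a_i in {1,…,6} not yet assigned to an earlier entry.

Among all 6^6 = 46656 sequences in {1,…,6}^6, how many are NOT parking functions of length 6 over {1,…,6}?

29849

|PF| = (6+1−6)·(6+1)^{6−1} = 1·16807 = 16807 (Konheim–Weiss)
E.g. (5,6,6,4,3,3) → sorted (3,3,4,5,6,6): b_1=3>1, not a PF.
6^6 − 16807 = 46656 − 16807 = 29849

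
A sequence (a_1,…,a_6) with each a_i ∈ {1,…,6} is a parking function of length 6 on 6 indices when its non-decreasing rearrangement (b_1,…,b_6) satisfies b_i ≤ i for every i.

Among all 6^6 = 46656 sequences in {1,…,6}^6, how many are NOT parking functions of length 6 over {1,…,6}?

|PF(6,6)| = (6+1−6)·(6+1)^{6−1} = 1 · 16807 = 16807
E.g. (6,6,6,3,4,4) → sorted (3,4,4,6,6,6): b_1=3>1, not a PF.
So 46656 − 16807 = 29849 fail.

29849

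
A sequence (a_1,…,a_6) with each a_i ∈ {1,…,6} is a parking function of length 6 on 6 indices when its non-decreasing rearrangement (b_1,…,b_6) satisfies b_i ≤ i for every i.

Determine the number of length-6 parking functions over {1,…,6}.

16807

|PF(6,6)| = 1·7^5 = 1×16807 = 16807 (Pollak)
Example (1,5,5,2,4,2) → sorted (1,2,2,4,5,5): b_i ≤ i ∀i, a PF.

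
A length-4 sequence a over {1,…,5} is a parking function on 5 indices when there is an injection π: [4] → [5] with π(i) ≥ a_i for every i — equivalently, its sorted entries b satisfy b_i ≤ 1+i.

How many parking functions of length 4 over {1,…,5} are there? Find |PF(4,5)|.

Count = (5−4+1)·(5+1)^(4−1) = 2·216 = 432
One tuple (1,1,2,5) → sorted (1,1,2,5): b_i ≤ 1+i ∀i, a PF.

432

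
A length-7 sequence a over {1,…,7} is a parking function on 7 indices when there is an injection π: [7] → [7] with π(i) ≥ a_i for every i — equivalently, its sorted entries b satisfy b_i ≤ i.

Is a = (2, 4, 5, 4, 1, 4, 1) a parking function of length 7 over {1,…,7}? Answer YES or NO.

YES

Rearranged: b = (1, 1, 2, 4, 4, 4, 5).
  b_1=1 ≤ 1
  b_2=1 ≤ 2
  b_3=2 ≤ 3
  b_4=4 ≤ 4
  b_5=4 ≤ 5
  b_6=4 ≤ 6
  b_7=5 ≤ 7
All bounds hold ⇒ YES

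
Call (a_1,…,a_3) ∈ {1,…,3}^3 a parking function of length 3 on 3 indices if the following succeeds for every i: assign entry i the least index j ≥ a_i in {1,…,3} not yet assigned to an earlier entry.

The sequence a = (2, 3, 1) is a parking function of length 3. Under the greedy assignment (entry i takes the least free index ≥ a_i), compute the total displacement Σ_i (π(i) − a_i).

Σπ(i) = 1+…+3 = 6; Σa = 2+3+1 = 6; disp = 6−6 = 0.

0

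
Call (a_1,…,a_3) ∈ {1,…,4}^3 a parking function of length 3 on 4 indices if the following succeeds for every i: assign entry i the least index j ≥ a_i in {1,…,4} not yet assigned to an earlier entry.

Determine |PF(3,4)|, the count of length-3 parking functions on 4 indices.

50

|PF| = (4−3+1)·(4+1)^(3−1) = 2·25 = 50
One tuple (3,1,4) → sorted (1,3,4): b_i ≤ 1+i ∀i, a PF.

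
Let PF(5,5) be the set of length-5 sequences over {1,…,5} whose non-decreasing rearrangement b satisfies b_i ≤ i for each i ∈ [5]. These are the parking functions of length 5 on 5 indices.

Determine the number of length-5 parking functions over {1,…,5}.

1296

|PF(5,5)| = (6−5)·6^(5−1) = 1×1296 = 1296
Check (1,1,3,2,1) → sorted (1,1,1,2,3): b_i ≤ i ∀i, a PF.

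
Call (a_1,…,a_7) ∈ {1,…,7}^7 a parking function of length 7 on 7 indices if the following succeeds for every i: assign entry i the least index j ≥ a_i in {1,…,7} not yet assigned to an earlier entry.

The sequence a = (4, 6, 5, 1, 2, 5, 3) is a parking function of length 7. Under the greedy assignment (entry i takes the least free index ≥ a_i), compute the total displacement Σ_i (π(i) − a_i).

2

Σπ = 28 ({1..7} each once); Σa = 4+6+5+1+2+5+3 = 26; disp = 28−26 = 2.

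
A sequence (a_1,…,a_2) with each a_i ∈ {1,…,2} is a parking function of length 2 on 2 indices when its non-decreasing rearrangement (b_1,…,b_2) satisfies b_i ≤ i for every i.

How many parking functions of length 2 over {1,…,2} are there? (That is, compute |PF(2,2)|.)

3

#PF = (3−2)·3^(2−1) = 1×3 = 3 (Pollak)
E.g. (2,1) → sorted (1,2): b_i ≤ i ∀i, a PF.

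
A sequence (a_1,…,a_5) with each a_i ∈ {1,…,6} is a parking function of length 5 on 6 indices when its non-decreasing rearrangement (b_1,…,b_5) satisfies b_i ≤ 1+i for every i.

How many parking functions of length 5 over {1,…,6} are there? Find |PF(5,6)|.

4802

|PF(5,6)| = (6−5+1)·(6+1)^(5−1) = 2·2401 = 4802
One tuple (2,2,3,4,6) → sorted (2,2,3,4,6): b_i ≤ 1+i ∀i, a PF.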